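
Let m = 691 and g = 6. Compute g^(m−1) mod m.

6^1 ≡ 6 (mod 691)
6^2 ≡ 6^2 = 36 ≡ 36 (mod 691)
6^4 ≡ 36^2 = 1296 ≡ 605 (mod 691)
6^8 ≡ 605^2 = 366025 ≡ 486 (mod 691)
6^16 ≡ 486^2 = 236196 ≡ 565 (mod 691)
6^32 ≡ 565^2 = 319225 ≡ 674 (mod 691)
6^64 ≡ 674^2 = 454276 ≡ 289 (mod 691)
6^128 ≡ 289^2 = 83521 ≡ 601 (mod 691)
6^256 ≡ 601^2 = 361201 ≡ 499 (mod 691)
6^512 ≡ 499^2 = 249001 ≡ 241 (mod 691)
690 = 512 + 128 + 32 + 16 + 2 in binary powers of 2.
So 6^690 ≡ 241 · 601 · 674 · 565 · 36 ≡ 1 (mod 691).
Since the result is 1, base 6 gives no evidence that 691 is composite.

1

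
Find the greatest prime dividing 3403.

83

3403 = 41 · 83
83 is prime.
So 3403 = 41 · 83; the largest prime factor is 83.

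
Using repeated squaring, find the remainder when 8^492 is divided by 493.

458

8^1 ≡ 8 (mod 493)
8^2 ≡ 8^2 = 64 ≡ 64 (mod 493)
8^4 ≡ 64^2 = 4096 ≡ 152 (mod 493)
8^8 ≡ 152^2 = 23104 ≡ 426 (mod 493)
8^16 ≡ 426^2 = 181476 ≡ 52 (mod 493)
8^32 ≡ 52^2 = 2704 ≡ 239 (mod 493)
8^64 ≡ 239^2 = 57121 ≡ 426 (mod 493)
8^128 ≡ 426^2 = 181476 ≡ 52 (mod 493)
8^256 ≡ 52^2 = 2704 ≡ 239 (mod 493)
492 = 256 + 128 + 64 + 32 + 8 + 4 in binary powers of 2.
So 8^492 ≡ 239 · 52 · 426 · 239 · 426 · 152 ≡ 458 (mod 493).
Since 458 ≠ 1, base 8 is a Fermat witness: 493 is composite.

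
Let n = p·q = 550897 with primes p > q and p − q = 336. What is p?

Since p = q + 336, we have 550897 = q(q + 336), so q² + 336q − 550897 = 0.
Discriminant: 336² + 4·550897 = 112896 + 2203588 = 2316484; √2316484 = 1522.
q = (−336 + 1522)/2 = 593, and p = q + 336 = 929.
Check: 593 · 929 = 550897.

929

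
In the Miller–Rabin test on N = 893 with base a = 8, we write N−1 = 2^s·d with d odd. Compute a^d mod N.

521

893 − 1 = 892 = 2^2 · 223, so d = 223.
8^1 ≡ 8 (mod 893)
8^2 ≡ 8^2 = 64 ≡ 64 (mod 893)
8^4 ≡ 64^2 = 4096 ≡ 524 (mod 893)
8^8 ≡ 524^2 = 274576 ≡ 425 (mod 893)
8^16 ≡ 425^2 = 180625 ≡ 239 (mod 893)
8^32 ≡ 239^2 = 57121 ≡ 862 (mod 893)
8^64 ≡ 862^2 = 743044 ≡ 68 (mod 893)
8^128 ≡ 68^2 = 4624 ≡ 159 (mod 893)
223 = 128 + 64 + 16 + 8 + 4 + 2 + 1 in binary powers of 2.
So 8^223 ≡ 159 · 68 · 239 · 425 · 524 · 64 · 8 ≡ 521 (mod 893).
Squaring chain: 521 → 862; never reaches −1, so base 8 is a Miller–Rabin witness that 893 is composite.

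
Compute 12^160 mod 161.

12^1 ≡ 12 (mod 161)
12^2 ≡ 12^2 = 144 ≡ 144 (mod 161)
12^4 ≡ 144^2 = 20736 ≡ 128 (mod 161)
12^8 ≡ 128^2 = 16384 ≡ 123 (mod 161)
12^16 ≡ 123^2 = 15129 ≡ 156 (mod 161)
12^32 ≡ 156^2 = 24336 ≡ 25 (mod 161)
12^64 ≡ 25^2 = 625 ≡ 142 (mod 161)
12^128 ≡ 142^2 = 20164 ≡ 39 (mod 161)
160 = 128 + 32 in binary powers of 2.
So 12^160 ≡ 39 · 25 ≡ 9 (mod 161).
Since 9 ≠ 1, base 12 is a Fermat witness: 161 is composite.

9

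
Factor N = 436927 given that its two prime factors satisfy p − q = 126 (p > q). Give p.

Since p = q + 126, we have 436927 = q(q + 126), so q² + 126q − 436927 = 0.
Discriminant: 126² + 4·436927 = 15876 + 1747708 = 1763584; √1763584 = 1328.
q = (−126 + 1328)/2 = 601, and p = q + 126 = 727.
Check: 601 · 727 = 436927.

727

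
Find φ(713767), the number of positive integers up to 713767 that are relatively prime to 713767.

684000

Factor: 713767 = 37 · 101 · 191.
φ(713767) = (37−1) · (101−1) · (191−1) = 36 · 100 · 190 = 684000.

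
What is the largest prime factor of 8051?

8051 = 83 · 97
97 is prime.
So 8051 = 83 · 97; the largest prime factor is 97.

97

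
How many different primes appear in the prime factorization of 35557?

2

35557 = 31^2 · 37
35557 = 31^2 · 37, which has 2 distinct prime factors.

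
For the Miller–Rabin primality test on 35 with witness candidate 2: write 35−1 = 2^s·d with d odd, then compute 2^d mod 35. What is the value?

35 − 1 = 34 = 2^1 · 17, so d = 17.
2^1 ≡ 2 (mod 35)
2^2 ≡ 2^2 = 4 ≡ 4 (mod 35)
2^4 ≡ 4^2 = 16 ≡ 16 (mod 35)
2^8 ≡ 16^2 = 256 ≡ 11 (mod 35)
2^16 ≡ 11^2 = 121 ≡ 16 (mod 35)
17 = 16 + 1 in binary powers of 2.
So 2^17 ≡ 16 · 2 ≡ 32 (mod 35).
Squaring chain: 32; never reaches −1, so base 2 is a Miller–Rabin witness that 35 is composite.

32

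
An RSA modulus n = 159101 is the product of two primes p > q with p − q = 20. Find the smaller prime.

389

Since p = q + 20, we have 159101 = q(q + 20), so q² + 20q − 159101 = 0.
Discriminant: 20² + 4·159101 = 400 + 636404 = 636804; √636804 = 798.
q = (−20 + 798)/2 = 389, and p = q + 20 = 409.
Check: 389 · 409 = 159101.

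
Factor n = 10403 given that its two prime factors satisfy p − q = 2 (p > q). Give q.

Since p = q + 2, we have 10403 = q(q + 2), so q² + 2q − 10403 = 0.
Discriminant: 2² + 4·10403 = 4 + 41612 = 41616; √41616 = 204.
q = (−2 + 204)/2 = 101, and p = q + 2 = 103.
Check: 101 · 103 = 10403.

101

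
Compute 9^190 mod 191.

1

9^1 ≡ 9 (mod 191)
9^2 ≡ 9^2 = 81 ≡ 81 (mod 191)
9^4 ≡ 81^2 = 6561 ≡ 67 (mod 191)
9^8 ≡ 67^2 = 4489 ≡ 96 (mod 191)
9^16 ≡ 96^2 = 9216 ≡ 48 (mod 191)
9^32 ≡ 48^2 = 2304 ≡ 12 (mod 191)
9^64 ≡ 12^2 = 144 ≡ 144 (mod 191)
9^128 ≡ 144^2 = 20736 ≡ 108 (mod 191)
190 = 128 + 32 + 16 + 8 + 4 + 2 in binary powers of 2.
So 9^190 ≡ 108 · 12 · 48 · 96 · 67 · 81 ≡ 1 (mod 191).
Since the result is 1, base 9 gives no evidence that 191 is composite.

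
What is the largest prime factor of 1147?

1147 = 31 · 37
37 is prime.
So 1147 = 31 · 37; the largest prime factor is 37.

37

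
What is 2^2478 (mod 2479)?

2^1 ≡ 2 (mod 2479)
2^2 ≡ 2^2 = 4 ≡ 4 (mod 2479)
2^4 ≡ 4^2 = 16 ≡ 16 (mod 2479)
2^8 ≡ 16^2 = 256 ≡ 256 (mod 2479)
2^16 ≡ 256^2 = 65536 ≡ 1082 (mod 2479)
2^32 ≡ 1082^2 = 1170724 ≡ 636 (mod 2479)
2^64 ≡ 636^2 = 404496 ≡ 419 (mod 2479)
2^128 ≡ 419^2 = 175561 ≡ 2031 (mod 2479)
2^256 ≡ 2031^2 = 4124961 ≡ 2384 (mod 2479)
2^512 ≡ 2384^2 = 5683456 ≡ 1588 (mod 2479)
2^1024 ≡ 1588^2 = 2521744 ≡ 601 (mod 2479)
2^2048 ≡ 601^2 = 361201 ≡ 1746 (mod 2479)
2478 = 2048 + 256 + 128 + 32 + 8 + 4 + 2 in binary powers of 2.
So 2^2478 ≡ 1746 · 2384 · 2031 · 636 · 256 · 16 · 4 ≡ 1935 (mod 2479).
Since 1935 ≠ 1, base 2 is a Fermat witness: 2479 is composite.

1935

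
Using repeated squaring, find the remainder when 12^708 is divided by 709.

1

12^1 ≡ 12 (mod 709)
12^2 ≡ 12^2 = 144 ≡ 144 (mod 709)
12^4 ≡ 144^2 = 20736 ≡ 175 (mod 709)
12^8 ≡ 175^2 = 30625 ≡ 138 (mod 709)
12^16 ≡ 138^2 = 19044 ≡ 610 (mod 709)
12^32 ≡ 610^2 = 372100 ≡ 584 (mod 709)
12^64 ≡ 584^2 = 341056 ≡ 27 (mod 709)
12^128 ≡ 27^2 = 729 ≡ 20 (mod 709)
12^256 ≡ 20^2 = 400 ≡ 400 (mod 709)
12^512 ≡ 400^2 = 160000 ≡ 475 (mod 709)
708 = 512 + 128 + 64 + 4 in binary powers of 2.
So 12^708 ≡ 475 · 20 · 27 · 175 ≡ 1 (mod 709).
Since the result is 1, base 12 gives no evidence that 709 is composite.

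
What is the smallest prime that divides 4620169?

53

4620169 is odd.
Digit sum 28, not divisible by 3.
Ends in 9: not divisible by 5.
7: 4620169 = 7·660024 + 1
11: 4620169 = 11·420015 + 4
13: 4620169 = 13·355397 + 8
17: 4620169 = 17·271774 + 11
19: 4620169 = 19·243166 + 15
23: 4620169 = 23·200876 + 21
29: 4620169 = 29·159316 + 5
31: 4620169 = 31·149037 + 22
37: 4620169 = 37·124869 + 16
41: 4620169 = 41·112687 + 2
43: 4620169 = 43·107445 + 34
47: 4620169 = 47·98301 + 22
53: 4620169 = 53·87173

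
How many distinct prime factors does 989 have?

2

989 = 23 · 43
989 = 23 · 43, which has 2 distinct prime factors.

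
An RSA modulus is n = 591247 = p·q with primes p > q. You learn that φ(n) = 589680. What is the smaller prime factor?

631

φ(n) = (p−1)(q−1) = n − (p+q) + 1, so p + q = 591247 − 589680 + 1 = 1568.
p and q are the roots of t² − 1568t + 591247 = 0.
Discriminant: 1568² − 4·591247 = 2458624 − 2364988 = 93636; √93636 = 306.
q = (1568 − 306)/2 = 631, p = (1568 + 306)/2 = 937.
Check: 631 · 937 = 591247.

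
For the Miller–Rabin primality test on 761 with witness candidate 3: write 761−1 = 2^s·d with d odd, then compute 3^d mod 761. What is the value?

761 − 1 = 760 = 2^3 · 95, so d = 95.
3^1 ≡ 3 (mod 761)
3^2 ≡ 3^2 = 9 ≡ 9 (mod 761)
3^4 ≡ 9^2 = 81 ≡ 81 (mod 761)
3^8 ≡ 81^2 = 6561 ≡ 473 (mod 761)
3^16 ≡ 473^2 = 223729 ≡ 756 (mod 761)
3^32 ≡ 756^2 = 571536 ≡ 25 (mod 761)
3^64 ≡ 25^2 = 625 ≡ 625 (mod 761)
95 = 64 + 16 + 8 + 4 + 2 + 1 in binary powers of 2.
So 3^95 ≡ 625 · 756 · 473 · 81 · 9 · 3 ≡ 135 (mod 761).
Squaring chain: 135 → 722 → 760; reaches −1, so base 3 does not prove 761 composite.

135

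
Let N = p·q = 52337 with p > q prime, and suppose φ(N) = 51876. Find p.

φ(n) = (p−1)(q−1) = n − (p+q) + 1, so p + q = 52337 − 51876 + 1 = 462.
p and q are the roots of t² − 462t + 52337 = 0.
Discriminant: 462² − 4·52337 = 213444 − 209348 = 4096; √4096 = 64.
q = (462 − 64)/2 = 199, p = (462 + 64)/2 = 263.
Check: 199 · 263 = 52337.

263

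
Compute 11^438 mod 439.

11^1 ≡ 11 (mod 439)
11^2 ≡ 11^2 = 121 ≡ 121 (mod 439)
11^4 ≡ 121^2 = 14641 ≡ 154 (mod 439)
11^8 ≡ 154^2 = 23716 ≡ 10 (mod 439)
11^16 ≡ 10^2 = 100 ≡ 100 (mod 439)
11^32 ≡ 100^2 = 10000 ≡ 342 (mod 439)
11^64 ≡ 342^2 = 116964 ≡ 190 (mod 439)
11^128 ≡ 190^2 = 36100 ≡ 102 (mod 439)
11^256 ≡ 102^2 = 10404 ≡ 307 (mod 439)
438 = 256 + 128 + 32 + 16 + 4 + 2 in binary powers of 2.
So 11^438 ≡ 307 · 102 · 342 · 100 · 154 · 121 ≡ 1 (mod 439).
Since the result is 1, base 11 gives no evidence that 439 is composite.

1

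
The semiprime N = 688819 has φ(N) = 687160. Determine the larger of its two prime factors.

839

φ(n) = (p−1)(q−1) = n − (p+q) + 1, so p + q = 688819 − 687160 + 1 = 1660.
p and q are the roots of t² − 1660t + 688819 = 0.
Discriminant: 1660² − 4·688819 = 2755600 − 2755276 = 324; √324 = 18.
q = (1660 − 18)/2 = 821, p = (1660 + 18)/2 = 839.
Check: 821 · 839 = 688819.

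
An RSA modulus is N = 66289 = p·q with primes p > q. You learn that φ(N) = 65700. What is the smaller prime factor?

151

φ(n) = (p−1)(q−1) = n − (p+q) + 1, so p + q = 66289 − 65700 + 1 = 590.
p and q are the roots of t² − 590t + 66289 = 0.
Discriminant: 590² − 4·66289 = 348100 − 265156 = 82944; √82944 = 288.
q = (590 − 288)/2 = 151, p = (590 + 288)/2 = 439.
Check: 151 · 439 = 66289.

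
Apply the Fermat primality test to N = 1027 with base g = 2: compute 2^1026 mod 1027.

857

2^1 ≡ 2 (mod 1027)
2^2 ≡ 2^2 = 4 ≡ 4 (mod 1027)
2^4 ≡ 4^2 = 16 ≡ 16 (mod 1027)
2^8 ≡ 16^2 = 256 ≡ 256 (mod 1027)
2^16 ≡ 256^2 = 65536 ≡ 835 (mod 1027)
2^32 ≡ 835^2 = 697225 ≡ 919 (mod 1027)
2^64 ≡ 919^2 = 844561 ≡ 367 (mod 1027)
2^128 ≡ 367^2 = 134689 ≡ 152 (mod 1027)
2^256 ≡ 152^2 = 23104 ≡ 510 (mod 1027)
2^512 ≡ 510^2 = 260100 ≡ 269 (mod 1027)
2^1024 ≡ 269^2 = 72361 ≡ 471 (mod 1027)
1026 = 1024 + 2 in binary powers of 2.
So 2^1026 ≡ 471 · 4 ≡ 857 (mod 1027).
Since 857 ≠ 1, base 2 is a Fermat witness: 1027 is composite.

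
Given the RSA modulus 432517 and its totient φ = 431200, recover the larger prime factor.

701

φ(n) = (p−1)(q−1) = n − (p+q) + 1, so p + q = 432517 − 431200 + 1 = 1318.
p and q are the roots of t² − 1318t + 432517 = 0.
Discriminant: 1318² − 4·432517 = 1737124 − 1730068 = 7056; √7056 = 84.
q = (1318 − 84)/2 = 617, p = (1318 + 84)/2 = 701.
Check: 617 · 701 = 432517.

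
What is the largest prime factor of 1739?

47

1739 = 37 · 47
47 is prime.
So 1739 = 37 · 47; the largest prime factor is 47.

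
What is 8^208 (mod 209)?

49

8^1 ≡ 8 (mod 209)
8^2 ≡ 8^2 = 64 ≡ 64 (mod 209)
8^4 ≡ 64^2 = 4096 ≡ 125 (mod 209)
8^8 ≡ 125^2 = 15625 ≡ 159 (mod 209)
8^16 ≡ 159^2 = 25281 ≡ 201 (mod 209)
8^32 ≡ 201^2 = 40401 ≡ 64 (mod 209)
8^64 ≡ 64^2 = 4096 ≡ 125 (mod 209)
8^128 ≡ 125^2 = 15625 ≡ 159 (mod 209)
208 = 128 + 64 + 16 in binary powers of 2.
So 8^208 ≡ 159 · 125 · 201 ≡ 49 (mod 209).
Since 49 ≠ 1, base 8 is a Fermat witness: 209 is composite.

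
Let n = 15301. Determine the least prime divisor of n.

11

15301 is odd.
Digit sum 10, not divisible by 3.
Ends in 1: not divisible by 5.
7: 15301 = 7·2185 + 6
11: 15301 = 11·1391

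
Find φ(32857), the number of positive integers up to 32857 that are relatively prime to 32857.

28560

Factor: 32857 = 11 · 29 · 103.
φ(32857) = (11−1) · (29−1) · (103−1) = 10 · 28 · 102 = 28560.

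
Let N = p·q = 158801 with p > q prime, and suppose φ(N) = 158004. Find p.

419

φ(n) = (p−1)(q−1) = n − (p+q) + 1, so p + q = 158801 − 158004 + 1 = 798.
p and q are the roots of t² − 798t + 158801 = 0.
Discriminant: 798² − 4·158801 = 636804 − 635204 = 1600; √1600 = 40.
q = (798 − 40)/2 = 379, p = (798 + 40)/2 = 419.
Check: 379 · 419 = 158801.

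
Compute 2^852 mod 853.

1

2^1 ≡ 2 (mod 853)
2^2 ≡ 2^2 = 4 ≡ 4 (mod 853)
2^4 ≡ 4^2 = 16 ≡ 16 (mod 853)
2^8 ≡ 16^2 = 256 ≡ 256 (mod 853)
2^16 ≡ 256^2 = 65536 ≡ 708 (mod 853)
2^32 ≡ 708^2 = 501264 ≡ 553 (mod 853)
2^64 ≡ 553^2 = 305809 ≡ 435 (mod 853)
2^128 ≡ 435^2 = 189225 ≡ 712 (mod 853)
2^256 ≡ 712^2 = 506944 ≡ 262 (mod 853)
2^512 ≡ 262^2 = 68644 ≡ 404 (mod 853)
852 = 512 + 256 + 64 + 16 + 4 in binary powers of 2.
So 2^852 ≡ 404 · 262 · 435 · 708 · 16 ≡ 1 (mod 853).
Since the result is 1, base 2 gives no evidence that 853 is composite.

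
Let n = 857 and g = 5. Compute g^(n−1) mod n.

5^1 ≡ 5 (mod 857)
5^2 ≡ 5^2 = 25 ≡ 25 (mod 857)
5^4 ≡ 25^2 = 625 ≡ 625 (mod 857)
5^8 ≡ 625^2 = 390625 ≡ 690 (mod 857)
5^16 ≡ 690^2 = 476100 ≡ 465 (mod 857)
5^32 ≡ 465^2 = 216225 ≡ 261 (mod 857)
5^64 ≡ 261^2 = 68121 ≡ 418 (mod 857)
5^128 ≡ 418^2 = 174724 ≡ 753 (mod 857)
5^256 ≡ 753^2 = 567009 ≡ 532 (mod 857)
5^512 ≡ 532^2 = 283024 ≡ 214 (mod 857)
856 = 512 + 256 + 64 + 16 + 8 in binary powers of 2.
So 5^856 ≡ 214 · 532 · 418 · 465 · 690 ≡ 1 (mod 857).
Since the result is 1, base 5 gives no evidence that 857 is composite.

1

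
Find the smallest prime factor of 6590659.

6590659 is odd.
Digit sum 40, not divisible by 3.
Ends in 9: not divisible by 5.
7: 6590659 = 7·941522 + 5
11: 6590659 = 11·599150 + 9
13: 6590659 = 13·506973 + 10
17: 6590659 = 17·387685 + 14
19: 6590659 = 19·346876 + 15
23: 6590659 = 23·286550 + 9
29: 6590659 = 29·227264 + 3
31: 6590659 = 31·212601 + 28
37: 6590659 = 37·178125 + 34
41: 6590659 = 41·160747 + 32
43: 6590659 = 43·153271 + 6
47: 6590659 = 47·140226 + 37
53: 6590659 = 53·124352 + 3
59: 6590659 = 59·111706 + 5
61: 6590659 = 61·108043 + 36
67: 6590659 = 67·98368 + 3
71: 6590659 = 71·92826 + 13
73: 6590659 = 73·90283

73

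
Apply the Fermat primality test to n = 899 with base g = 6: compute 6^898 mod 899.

6^1 ≡ 6 (mod 899)
6^2 ≡ 6^2 = 36 ≡ 36 (mod 899)
6^4 ≡ 36^2 = 1296 ≡ 397 (mod 899)
6^8 ≡ 397^2 = 157609 ≡ 284 (mod 899)
6^16 ≡ 284^2 = 80656 ≡ 645 (mod 899)
6^32 ≡ 645^2 = 416025 ≡ 687 (mod 899)
6^64 ≡ 687^2 = 471969 ≡ 893 (mod 899)
6^128 ≡ 893^2 = 797449 ≡ 36 (mod 899)
6^256 ≡ 36^2 = 1296 ≡ 397 (mod 899)
6^512 ≡ 397^2 = 157609 ≡ 284 (mod 899)
898 = 512 + 256 + 128 + 2 in binary powers of 2.
So 6^898 ≡ 284 · 397 · 36 · 36 ≡ 645 (mod 899).
Since 645 ≠ 1, base 6 is a Fermat witness: 899 is composite.

645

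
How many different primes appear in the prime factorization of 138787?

138787 = 11^2 · 1147
1147 = 31 · 37
138787 = 11^2 · 31 · 37, which has 3 distinct prime factors.

3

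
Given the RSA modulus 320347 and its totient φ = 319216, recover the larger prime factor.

φ(n) = (p−1)(q−1) = n − (p+q) + 1, so p + q = 320347 − 319216 + 1 = 1132.
p and q are the roots of t² − 1132t + 320347 = 0.
Discriminant: 1132² − 4·320347 = 1281424 − 1281388 = 36; √36 = 6.
q = (1132 − 6)/2 = 563, p = (1132 + 6)/2 = 569.
Check: 563 · 569 = 320347.

569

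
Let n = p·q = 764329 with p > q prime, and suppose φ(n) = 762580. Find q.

φ(n) = (p−1)(q−1) = n − (p+q) + 1, so p + q = 764329 − 762580 + 1 = 1750.
p and q are the roots of t² − 1750t + 764329 = 0.
Discriminant: 1750² − 4·764329 = 3062500 − 3057316 = 5184; √5184 = 72.
q = (1750 − 72)/2 = 839, p = (1750 + 72)/2 = 911.
Check: 839 · 911 = 764329.

839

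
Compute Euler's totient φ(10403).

Factor: 10403 = 101 · 103.
φ(10403) = (101−1) · (103−1) = 100 · 102 = 10200.

10200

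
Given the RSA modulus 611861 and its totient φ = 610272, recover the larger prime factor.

φ(n) = (p−1)(q−1) = n − (p+q) + 1, so p + q = 611861 − 610272 + 1 = 1590.
p and q are the roots of t² − 1590t + 611861 = 0.
Discriminant: 1590² − 4·611861 = 2528100 − 2447444 = 80656; √80656 = 284.
q = (1590 − 284)/2 = 653, p = (1590 + 284)/2 = 937.
Check: 653 · 937 = 611861.

937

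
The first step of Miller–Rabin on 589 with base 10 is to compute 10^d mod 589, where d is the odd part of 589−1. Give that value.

221

589 − 1 = 588 = 2^2 · 147, so d = 147.
10^1 ≡ 10 (mod 589)
10^2 ≡ 10^2 = 100 ≡ 100 (mod 589)
10^4 ≡ 100^2 = 10000 ≡ 576 (mod 589)
10^8 ≡ 576^2 = 331776 ≡ 169 (mod 589)
10^16 ≡ 169^2 = 28561 ≡ 289 (mod 589)
10^32 ≡ 289^2 = 83521 ≡ 472 (mod 589)
10^64 ≡ 472^2 = 222784 ≡ 142 (mod 589)
10^128 ≡ 142^2 = 20164 ≡ 138 (mod 589)
147 = 128 + 16 + 2 + 1 in binary powers of 2.
So 10^147 ≡ 138 · 289 · 100 · 10 ≡ 221 (mod 589).
Squaring chain: 221 → 543; never reaches −1, so base 10 is a Miller–Rabin witness that 589 is composite.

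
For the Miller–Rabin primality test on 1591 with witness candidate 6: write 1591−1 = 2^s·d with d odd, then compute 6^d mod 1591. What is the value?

1591 − 1 = 1590 = 2^1 · 795, so d = 795.
6^1 ≡ 6 (mod 1591)
6^2 ≡ 6^2 = 36 ≡ 36 (mod 1591)
6^4 ≡ 36^2 = 1296 ≡ 1296 (mod 1591)
6^8 ≡ 1296^2 = 1679616 ≡ 1111 (mod 1591)
6^16 ≡ 1111^2 = 1234321 ≡ 1296 (mod 1591)
6^32 ≡ 1296^2 = 1679616 ≡ 1111 (mod 1591)
6^64 ≡ 1111^2 = 1234321 ≡ 1296 (mod 1591)
6^128 ≡ 1296^2 = 1679616 ≡ 1111 (mod 1591)
6^256 ≡ 1111^2 = 1234321 ≡ 1296 (mod 1591)
6^512 ≡ 1296^2 = 1679616 ≡ 1111 (mod 1591)
795 = 512 + 256 + 16 + 8 + 2 + 1 in binary powers of 2.
So 6^795 ≡ 1111 · 1296 · 1296 · 1111 · 36 · 6 ≡ 216 (mod 1591).
Squaring chain: 216; never reaches −1, so base 6 is a Miller–Rabin witness that 1591 is composite.

216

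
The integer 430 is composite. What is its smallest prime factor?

2

430 is even: 2 divides it.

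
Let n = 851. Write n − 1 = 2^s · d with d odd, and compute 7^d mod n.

419

851 − 1 = 850 = 2^1 · 425, so d = 425.
7^1 ≡ 7 (mod 851)
7^2 ≡ 7^2 = 49 ≡ 49 (mod 851)
7^4 ≡ 49^2 = 2401 ≡ 699 (mod 851)
7^8 ≡ 699^2 = 488601 ≡ 127 (mod 851)
7^16 ≡ 127^2 = 16129 ≡ 811 (mod 851)
7^32 ≡ 811^2 = 657721 ≡ 749 (mod 851)
7^64 ≡ 749^2 = 561001 ≡ 192 (mod 851)
7^128 ≡ 192^2 = 36864 ≡ 271 (mod 851)
7^256 ≡ 271^2 = 73441 ≡ 255 (mod 851)
425 = 256 + 128 + 32 + 8 + 1 in binary powers of 2.
So 7^425 ≡ 255 · 271 · 749 · 127 · 7 ≡ 419 (mod 851).
Squaring chain: 419; never reaches −1, so base 7 is a Miller–Rabin witness that 851 is composite.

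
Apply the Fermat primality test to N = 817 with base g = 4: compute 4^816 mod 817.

600

4^1 ≡ 4 (mod 817)
4^2 ≡ 4^2 = 16 ≡ 16 (mod 817)
4^4 ≡ 16^2 = 256 ≡ 256 (mod 817)
4^8 ≡ 256^2 = 65536 ≡ 176 (mod 817)
4^16 ≡ 176^2 = 30976 ≡ 747 (mod 817)
4^32 ≡ 747^2 = 558009 ≡ 815 (mod 817)
4^64 ≡ 815^2 = 664225 ≡ 4 (mod 817)
4^128 ≡ 4^2 = 16 ≡ 16 (mod 817)
4^256 ≡ 16^2 = 256 ≡ 256 (mod 817)
4^512 ≡ 256^2 = 65536 ≡ 176 (mod 817)
816 = 512 + 256 + 32 + 16 in binary powers of 2.
So 4^816 ≡ 176 · 256 · 815 · 747 ≡ 600 (mod 817).
Since 600 ≠ 1, base 4 is a Fermat witness: 817 is composite.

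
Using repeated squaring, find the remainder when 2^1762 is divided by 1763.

2^1 ≡ 2 (mod 1763)
2^2 ≡ 2^2 = 4 ≡ 4 (mod 1763)
2^4 ≡ 4^2 = 16 ≡ 16 (mod 1763)
2^8 ≡ 16^2 = 256 ≡ 256 (mod 1763)
2^16 ≡ 256^2 = 65536 ≡ 305 (mod 1763)
2^32 ≡ 305^2 = 93025 ≡ 1349 (mod 1763)
2^64 ≡ 1349^2 = 1819801 ≡ 385 (mod 1763)
2^128 ≡ 385^2 = 148225 ≡ 133 (mod 1763)
2^256 ≡ 133^2 = 17689 ≡ 59 (mod 1763)
2^512 ≡ 59^2 = 3481 ≡ 1718 (mod 1763)
2^1024 ≡ 1718^2 = 2951524 ≡ 262 (mod 1763)
1762 = 1024 + 512 + 128 + 64 + 32 + 2 in binary powers of 2.
So 2^1762 ≡ 262 · 1718 · 133 · 385 · 1349 · 4 ≡ 742 (mod 1763).
Since 742 ≠ 1, base 2 is a Fermat witness: 1763 is composite.

742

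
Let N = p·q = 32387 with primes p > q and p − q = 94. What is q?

Since p = q + 94, we have 32387 = q(q + 94), so q² + 94q − 32387 = 0.
Discriminant: 94² + 4·32387 = 8836 + 129548 = 138384; √138384 = 372.
q = (−94 + 372)/2 = 139, and p = q + 94 = 233.
Check: 139 · 233 = 32387.

139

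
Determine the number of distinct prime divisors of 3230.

3230 = 2 · 1615
1615 = 5 · 323
323 = 17 · 19
3230 = 2 · 5 · 17 · 19, which has 4 distinct prime factors.

4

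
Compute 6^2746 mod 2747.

412

6^1 ≡ 6 (mod 2747)
6^2 ≡ 6^2 = 36 ≡ 36 (mod 2747)
6^4 ≡ 36^2 = 1296 ≡ 1296 (mod 2747)
6^8 ≡ 1296^2 = 1679616 ≡ 1199 (mod 2747)
6^16 ≡ 1199^2 = 1437601 ≡ 920 (mod 2747)
6^32 ≡ 920^2 = 846400 ≡ 324 (mod 2747)
6^64 ≡ 324^2 = 104976 ≡ 590 (mod 2747)
6^128 ≡ 590^2 = 348100 ≡ 1978 (mod 2747)
6^256 ≡ 1978^2 = 3912484 ≡ 756 (mod 2747)
6^512 ≡ 756^2 = 571536 ≡ 160 (mod 2747)
6^1024 ≡ 160^2 = 25600 ≡ 877 (mod 2747)
6^2048 ≡ 877^2 = 769129 ≡ 2716 (mod 2747)
2746 = 2048 + 512 + 128 + 32 + 16 + 8 + 2 in binary powers of 2.
So 6^2746 ≡ 2716 · 160 · 1978 · 324 · 920 · 1199 · 36 ≡ 412 (mod 2747).
Since 412 ≠ 1, base 6 is a Fermat witness: 2747 is composite.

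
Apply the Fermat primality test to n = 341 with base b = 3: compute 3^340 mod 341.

56

3^1 ≡ 3 (mod 341)
3^2 ≡ 3^2 = 9 ≡ 9 (mod 341)
3^4 ≡ 9^2 = 81 ≡ 81 (mod 341)
3^8 ≡ 81^2 = 6561 ≡ 82 (mod 341)
3^16 ≡ 82^2 = 6724 ≡ 245 (mod 341)
3^32 ≡ 245^2 = 60025 ≡ 9 (mod 341)
3^64 ≡ 9^2 = 81 ≡ 81 (mod 341)
3^128 ≡ 81^2 = 6561 ≡ 82 (mod 341)
3^256 ≡ 82^2 = 6724 ≡ 245 (mod 341)
340 = 256 + 64 + 16 + 4 in binary powers of 2.
So 3^340 ≡ 245 · 81 · 245 · 81 ≡ 56 (mod 341).
Since 56 ≠ 1, base 3 is a Fermat witness: 341 is composite.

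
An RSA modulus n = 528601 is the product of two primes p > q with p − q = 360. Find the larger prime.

Since p = q + 360, we have 528601 = q(q + 360), so q² + 360q − 528601 = 0.
Discriminant: 360² + 4·528601 = 129600 + 2114404 = 2244004; √2244004 = 1498.
q = (−360 + 1498)/2 = 569, and p = q + 360 = 929.
Check: 569 · 929 = 528601.

929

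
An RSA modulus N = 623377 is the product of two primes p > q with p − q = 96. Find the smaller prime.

Since p = q + 96, we have 623377 = q(q + 96), so q² + 96q − 623377 = 0.
Discriminant: 96² + 4·623377 = 9216 + 2493508 = 2502724; √2502724 = 1582.
q = (−96 + 1582)/2 = 743, and p = q + 96 = 839.
Check: 743 · 839 = 623377.

743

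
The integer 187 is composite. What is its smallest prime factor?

187 is odd.
Digit sum 16, not divisible by 3.
Ends in 7: not divisible by 5.
7: 187 = 7·26 + 5
11: 187 = 11·17

11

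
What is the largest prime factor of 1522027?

97

1522027 = 13 · 117079
117079 = 17 · 6887
6887 = 71 · 97
97 is prime.
So 1522027 = 13 · 17 · 71 · 97; the largest prime factor is 97.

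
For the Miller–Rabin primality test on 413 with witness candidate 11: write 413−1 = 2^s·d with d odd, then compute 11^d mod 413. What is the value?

165

413 − 1 = 412 = 2^2 · 103, so d = 103.
11^1 ≡ 11 (mod 413)
11^2 ≡ 11^2 = 121 ≡ 121 (mod 413)
11^4 ≡ 121^2 = 14641 ≡ 186 (mod 413)
11^8 ≡ 186^2 = 34596 ≡ 317 (mod 413)
11^16 ≡ 317^2 = 100489 ≡ 130 (mod 413)
11^32 ≡ 130^2 = 16900 ≡ 380 (mod 413)
11^64 ≡ 380^2 = 144400 ≡ 263 (mod 413)
103 = 64 + 32 + 4 + 2 + 1 in binary powers of 2.
So 11^103 ≡ 263 · 380 · 186 · 121 · 11 ≡ 165 (mod 413).
Squaring chain: 165 → 380; never reaches −1, so base 11 is a Miller–Rabin witness that 413 is composite.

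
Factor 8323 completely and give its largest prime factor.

41

8323 = 7 · 1189
1189 = 29 · 41
41 is prime.
So 8323 = 7 · 29 · 41; the largest prime factor is 41.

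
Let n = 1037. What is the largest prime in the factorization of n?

1037 = 17 · 61
61 is prime.
So 1037 = 17 · 61; the largest prime factor is 61.

61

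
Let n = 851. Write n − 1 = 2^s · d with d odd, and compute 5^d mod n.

851 − 1 = 850 = 2^1 · 425, so d = 425.
5^1 ≡ 5 (mod 851)
5^2 ≡ 5^2 = 25 ≡ 25 (mod 851)
5^4 ≡ 25^2 = 625 ≡ 625 (mod 851)
5^8 ≡ 625^2 = 390625 ≡ 16 (mod 851)
5^16 ≡ 16^2 = 256 ≡ 256 (mod 851)
5^32 ≡ 256^2 = 65536 ≡ 9 (mod 851)
5^64 ≡ 9^2 = 81 ≡ 81 (mod 851)
5^128 ≡ 81^2 = 6561 ≡ 604 (mod 851)
5^256 ≡ 604^2 = 364816 ≡ 588 (mod 851)
425 = 256 + 128 + 32 + 8 + 1 in binary powers of 2.
So 5^425 ≡ 588 · 604 · 9 · 16 · 5 ≡ 109 (mod 851).
Squaring chain: 109; never reaches −1, so base 5 is a Miller–Rabin witness that 851 is composite.

109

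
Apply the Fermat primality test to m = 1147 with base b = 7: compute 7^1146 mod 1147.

7^1 ≡ 7 (mod 1147)
7^2 ≡ 7^2 = 49 ≡ 49 (mod 1147)
7^4 ≡ 49^2 = 2401 ≡ 107 (mod 1147)
7^8 ≡ 107^2 = 11449 ≡ 1126 (mod 1147)
7^16 ≡ 1126^2 = 1267876 ≡ 441 (mod 1147)
7^32 ≡ 441^2 = 194481 ≡ 638 (mod 1147)
7^64 ≡ 638^2 = 407044 ≡ 1006 (mod 1147)
7^128 ≡ 1006^2 = 1012036 ≡ 382 (mod 1147)
7^256 ≡ 382^2 = 145924 ≡ 255 (mod 1147)
7^512 ≡ 255^2 = 65025 ≡ 793 (mod 1147)
7^1024 ≡ 793^2 = 628849 ≡ 293 (mod 1147)
1146 = 1024 + 64 + 32 + 16 + 8 + 2 in binary powers of 2.
So 7^1146 ≡ 293 · 1006 · 638 · 441 · 1126 · 49 ≡ 1120 (mod 1147).
Since 1120 ≠ 1, base 7 is a Fermat witness: 1147 is composite.

1120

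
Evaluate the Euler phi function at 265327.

252000

Factor: 265327 = 37 · 71 · 101.
φ(265327) = (37−1) · (71−1) · (101−1) = 36 · 70 · 100 = 252000.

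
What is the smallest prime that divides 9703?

9703 is odd.
Digit sum 19, not divisible by 3.
Ends in 3: not divisible by 5.
7: 9703 = 7·1386 + 1
11: 9703 = 11·882 + 1
13: 9703 = 13·746 + 5
17: 9703 = 17·570 + 13
19: 9703 = 19·510 + 13
23: 9703 = 23·421 + 20
29: 9703 = 29·334 + 17
31: 9703 = 31·313

31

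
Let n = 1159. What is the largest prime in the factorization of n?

61

1159 = 19 · 61
61 is prime.
So 1159 = 19 · 61; the largest prime factor is 61.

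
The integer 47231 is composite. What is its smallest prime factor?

47231 is odd.
Digit sum 17, not divisible by 3.
Ends in 1: not divisible by 5.
7: 47231 = 7·6747 + 2
11: 47231 = 11·4293 + 8
13: 47231 = 13·3633 + 2
17: 47231 = 17·2778 + 5
19: 47231 = 19·2485 + 16
23: 47231 = 23·2053 + 12
29: 47231 = 29·1628 + 19
31: 47231 = 31·1523 + 18
37: 47231 = 37·1276 + 19
41: 47231 = 41·1151 + 40
43: 47231 = 43·1098 + 17
47: 47231 = 47·1004 + 43
53: 47231 = 53·891 + 8
59: 47231 = 59·800 + 31
61: 47231 = 61·774 + 17
67: 47231 = 67·704 + 63
71: 47231 = 71·665 + 16
73: 47231 = 73·647

73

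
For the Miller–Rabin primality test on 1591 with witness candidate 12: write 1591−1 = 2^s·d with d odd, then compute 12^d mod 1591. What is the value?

285

1591 − 1 = 1590 = 2^1 · 795, so d = 795.
12^1 ≡ 12 (mod 1591)
12^2 ≡ 12^2 = 144 ≡ 144 (mod 1591)
12^4 ≡ 144^2 = 20736 ≡ 53 (mod 1591)
12^8 ≡ 53^2 = 2809 ≡ 1218 (mod 1591)
12^16 ≡ 1218^2 = 1483524 ≡ 712 (mod 1591)
12^32 ≡ 712^2 = 506944 ≡ 1006 (mod 1591)
12^64 ≡ 1006^2 = 1012036 ≡ 160 (mod 1591)
12^128 ≡ 160^2 = 25600 ≡ 144 (mod 1591)
12^256 ≡ 144^2 = 20736 ≡ 53 (mod 1591)
12^512 ≡ 53^2 = 2809 ≡ 1218 (mod 1591)
795 = 512 + 256 + 16 + 8 + 2 + 1 in binary powers of 2.
So 12^795 ≡ 1218 · 53 · 712 · 1218 · 144 · 12 ≡ 285 (mod 1591).
Squaring chain: 285; never reaches −1, so base 12 is a Miller–Rabin witness that 1591 is composite.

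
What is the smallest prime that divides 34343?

61

34343 is odd.
Digit sum 17, not divisible by 3.
Ends in 3: not divisible by 5.
7: 34343 = 7·4906 + 1
11: 34343 = 11·3122 + 1
13: 34343 = 13·2641 + 10
17: 34343 = 17·2020 + 3
19: 34343 = 19·1807 + 10
23: 34343 = 23·1493 + 4
29: 34343 = 29·1184 + 7
31: 34343 = 31·1107 + 26
37: 34343 = 37·928 + 7
41: 34343 = 41·837 + 26
43: 34343 = 43·798 + 29
47: 34343 = 47·730 + 33
53: 34343 = 53·647 + 52
59: 34343 = 59·582 + 5
61: 34343 = 61·563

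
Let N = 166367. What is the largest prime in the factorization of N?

166367 = 43 · 3869
3869 = 53 · 73
73 is prime.
So 166367 = 43 · 53 · 73; the largest prime factor is 73.

73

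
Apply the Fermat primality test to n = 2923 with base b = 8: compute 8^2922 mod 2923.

1553

8^1 ≡ 8 (mod 2923)
8^2 ≡ 8^2 = 64 ≡ 64 (mod 2923)
8^4 ≡ 64^2 = 4096 ≡ 1173 (mod 2923)
8^8 ≡ 1173^2 = 1375929 ≡ 2119 (mod 2923)
8^16 ≡ 2119^2 = 4490161 ≡ 433 (mod 2923)
8^32 ≡ 433^2 = 187489 ≡ 417 (mod 2923)
8^64 ≡ 417^2 = 173889 ≡ 1432 (mod 2923)
8^128 ≡ 1432^2 = 2050624 ≡ 1601 (mod 2923)
8^256 ≡ 1601^2 = 2563201 ≡ 2653 (mod 2923)
8^512 ≡ 2653^2 = 7038409 ≡ 2748 (mod 2923)
8^1024 ≡ 2748^2 = 7551504 ≡ 1395 (mod 2923)
8^2048 ≡ 1395^2 = 1946025 ≡ 2230 (mod 2923)
2922 = 2048 + 512 + 256 + 64 + 32 + 8 + 2 in binary powers of 2.
So 8^2922 ≡ 2230 · 2748 · 2653 · 1432 · 417 · 2119 · 64 ≡ 1553 (mod 2923).
Since 1553 ≠ 1, base 8 is a Fermat witness: 2923 is composite.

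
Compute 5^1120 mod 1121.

416

5^1 ≡ 5 (mod 1121)
5^2 ≡ 5^2 = 25 ≡ 25 (mod 1121)
5^4 ≡ 25^2 = 625 ≡ 625 (mod 1121)
5^8 ≡ 625^2 = 390625 ≡ 517 (mod 1121)
5^16 ≡ 517^2 = 267289 ≡ 491 (mod 1121)
5^32 ≡ 491^2 = 241081 ≡ 66 (mod 1121)
5^64 ≡ 66^2 = 4356 ≡ 993 (mod 1121)
5^128 ≡ 993^2 = 986049 ≡ 690 (mod 1121)
5^256 ≡ 690^2 = 476100 ≡ 796 (mod 1121)
5^512 ≡ 796^2 = 633616 ≡ 251 (mod 1121)
5^1024 ≡ 251^2 = 63001 ≡ 225 (mod 1121)
1120 = 1024 + 64 + 32 in binary powers of 2.
So 5^1120 ≡ 225 · 993 · 66 ≡ 416 (mod 1121).
Since 416 ≠ 1, base 5 is a Fermat witness: 1121 is composite.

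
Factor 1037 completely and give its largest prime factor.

61

1037 = 17 · 61
61 is prime.
So 1037 = 17 · 61; the largest prime factor is 61.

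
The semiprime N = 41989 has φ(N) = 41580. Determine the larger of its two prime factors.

φ(n) = (p−1)(q−1) = n − (p+q) + 1, so p + q = 41989 − 41580 + 1 = 410.
p and q are the roots of t² − 410t + 41989 = 0.
Discriminant: 410² − 4·41989 = 168100 − 167956 = 144; √144 = 12.
q = (410 − 12)/2 = 199, p = (410 + 12)/2 = 211.
Check: 199 · 211 = 41989.

211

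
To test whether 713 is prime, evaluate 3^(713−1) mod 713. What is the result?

696

3^1 ≡ 3 (mod 713)
3^2 ≡ 3^2 = 9 ≡ 9 (mod 713)
3^4 ≡ 9^2 = 81 ≡ 81 (mod 713)
3^8 ≡ 81^2 = 6561 ≡ 144 (mod 713)
3^16 ≡ 144^2 = 20736 ≡ 59 (mod 713)
3^32 ≡ 59^2 = 3481 ≡ 629 (mod 713)
3^64 ≡ 629^2 = 395641 ≡ 639 (mod 713)
3^128 ≡ 639^2 = 408321 ≡ 485 (mod 713)
3^256 ≡ 485^2 = 235225 ≡ 648 (mod 713)
3^512 ≡ 648^2 = 419904 ≡ 660 (mod 713)
712 = 512 + 128 + 64 + 8 in binary powers of 2.
So 3^712 ≡ 660 · 485 · 639 · 144 ≡ 696 (mod 713).
Since 696 ≠ 1, base 3 is a Fermat witness: 713 is composite.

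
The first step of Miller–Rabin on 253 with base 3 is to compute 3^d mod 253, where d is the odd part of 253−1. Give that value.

236

253 − 1 = 252 = 2^2 · 63, so d = 63.
3^1 ≡ 3 (mod 253)
3^2 ≡ 3^2 = 9 ≡ 9 (mod 253)
3^4 ≡ 9^2 = 81 ≡ 81 (mod 253)
3^8 ≡ 81^2 = 6561 ≡ 236 (mod 253)
3^16 ≡ 236^2 = 55696 ≡ 36 (mod 253)
3^32 ≡ 36^2 = 1296 ≡ 31 (mod 253)
63 = 32 + 16 + 8 + 4 + 2 + 1 in binary powers of 2.
So 3^63 ≡ 31 · 36 · 236 · 81 · 9 · 3 ≡ 236 (mod 253).
Squaring chain: 236 → 36; never reaches −1, so base 3 is a Miller–Rabin witness that 253 is composite.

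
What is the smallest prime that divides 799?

17

799 is odd.
Digit sum 25, not divisible by 3.
Ends in 9: not divisible by 5.
7: 799 = 7·114 + 1
11: 799 = 11·72 + 7
13: 799 = 13·61 + 6
17: 799 = 17·47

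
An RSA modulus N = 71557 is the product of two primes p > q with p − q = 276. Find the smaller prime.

163

Since p = q + 276, we have 71557 = q(q + 276), so q² + 276q − 71557 = 0.
Discriminant: 276² + 4·71557 = 76176 + 286228 = 362404; √362404 = 602.
q = (−276 + 602)/2 = 163, and p = q + 276 = 439.
Check: 163 · 439 = 71557.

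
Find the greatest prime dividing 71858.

71858 = 2 · 35929
35929 = 19 · 1891
1891 = 31 · 61
61 is prime.
So 71858 = 2 · 19 · 31 · 61; the largest prime factor is 61.

61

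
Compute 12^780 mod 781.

12^1 ≡ 12 (mod 781)
12^2 ≡ 12^2 = 144 ≡ 144 (mod 781)
12^4 ≡ 144^2 = 20736 ≡ 430 (mod 781)
12^8 ≡ 430^2 = 184900 ≡ 584 (mod 781)
12^16 ≡ 584^2 = 341056 ≡ 540 (mod 781)
12^32 ≡ 540^2 = 291600 ≡ 287 (mod 781)
12^64 ≡ 287^2 = 82369 ≡ 364 (mod 781)
12^128 ≡ 364^2 = 132496 ≡ 507 (mod 781)
12^256 ≡ 507^2 = 257049 ≡ 100 (mod 781)
12^512 ≡ 100^2 = 10000 ≡ 628 (mod 781)
780 = 512 + 256 + 8 + 4 in binary powers of 2.
So 12^780 ≡ 628 · 100 · 584 · 430 ≡ 529 (mod 781).
Since 529 ≠ 1, base 12 is a Fermat witness: 781 is composite.

529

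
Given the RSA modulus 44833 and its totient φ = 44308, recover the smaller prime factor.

107

φ(n) = (p−1)(q−1) = n − (p+q) + 1, so p + q = 44833 − 44308 + 1 = 526.
p and q are the roots of t² − 526t + 44833 = 0.
Discriminant: 526² − 4·44833 = 276676 − 179332 = 97344; √97344 = 312.
q = (526 − 312)/2 = 107, p = (526 + 312)/2 = 419.
Check: 107 · 419 = 44833.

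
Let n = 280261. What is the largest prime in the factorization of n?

280261 = 47 · 5963
5963 = 67 · 89
89 is prime.
So 280261 = 47 · 67 · 89; the largest prime factor is 89.

89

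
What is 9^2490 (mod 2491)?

811

9^1 ≡ 9 (mod 2491)
9^2 ≡ 9^2 = 81 ≡ 81 (mod 2491)
9^4 ≡ 81^2 = 6561 ≡ 1579 (mod 2491)
9^8 ≡ 1579^2 = 2493241 ≡ 2241 (mod 2491)
9^16 ≡ 2241^2 = 5022081 ≡ 225 (mod 2491)
9^32 ≡ 225^2 = 50625 ≡ 805 (mod 2491)
9^64 ≡ 805^2 = 648025 ≡ 365 (mod 2491)
9^128 ≡ 365^2 = 133225 ≡ 1202 (mod 2491)
9^256 ≡ 1202^2 = 1444804 ≡ 24 (mod 2491)
9^512 ≡ 24^2 = 576 ≡ 576 (mod 2491)
9^1024 ≡ 576^2 = 331776 ≡ 473 (mod 2491)
9^2048 ≡ 473^2 = 223729 ≡ 2030 (mod 2491)
2490 = 2048 + 256 + 128 + 32 + 16 + 8 + 2 in binary powers of 2.
So 9^2490 ≡ 2030 · 24 · 1202 · 805 · 225 · 2241 · 81 ≡ 811 (mod 2491).
Since 811 ≠ 1, base 9 is a Fermat witness: 2491 is composite.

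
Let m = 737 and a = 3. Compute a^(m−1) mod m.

3^1 ≡ 3 (mod 737)
3^2 ≡ 3^2 = 9 ≡ 9 (mod 737)
3^4 ≡ 9^2 = 81 ≡ 81 (mod 737)
3^8 ≡ 81^2 = 6561 ≡ 665 (mod 737)
3^16 ≡ 665^2 = 442225 ≡ 25 (mod 737)
3^32 ≡ 25^2 = 625 ≡ 625 (mod 737)
3^64 ≡ 625^2 = 390625 ≡ 15 (mod 737)
3^128 ≡ 15^2 = 225 ≡ 225 (mod 737)
3^256 ≡ 225^2 = 50625 ≡ 509 (mod 737)
3^512 ≡ 509^2 = 259081 ≡ 394 (mod 737)
736 = 512 + 128 + 64 + 32 in binary powers of 2.
So 3^736 ≡ 394 · 225 · 15 · 625 ≡ 223 (mod 737).
Since 223 ≠ 1, base 3 is a Fermat witness: 737 is composite.

223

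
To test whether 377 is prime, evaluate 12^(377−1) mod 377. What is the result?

1

12^1 ≡ 12 (mod 377)
12^2 ≡ 12^2 = 144 ≡ 144 (mod 377)
12^4 ≡ 144^2 = 20736 ≡ 1 (mod 377)
12^8 ≡ 1^2 = 1 ≡ 1 (mod 377)
12^16 ≡ 1^2 = 1 ≡ 1 (mod 377)
12^32 ≡ 1^2 = 1 ≡ 1 (mod 377)
12^64 ≡ 1^2 = 1 ≡ 1 (mod 377)
12^128 ≡ 1^2 = 1 ≡ 1 (mod 377)
12^256 ≡ 1^2 = 1 ≡ 1 (mod 377)
376 = 256 + 64 + 32 + 16 + 8 in binary powers of 2.
So 12^376 ≡ 1 · 1 · 1 · 1 · 1 ≡ 1 (mod 377).
Since the result is 1, base 12 gives no evidence that 377 is composite.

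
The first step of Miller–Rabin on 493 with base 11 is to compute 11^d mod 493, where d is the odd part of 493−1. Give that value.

97

493 − 1 = 492 = 2^2 · 123, so d = 123.
11^1 ≡ 11 (mod 493)
11^2 ≡ 11^2 = 121 ≡ 121 (mod 493)
11^4 ≡ 121^2 = 14641 ≡ 344 (mod 493)
11^8 ≡ 344^2 = 118336 ≡ 16 (mod 493)
11^16 ≡ 16^2 = 256 ≡ 256 (mod 493)
11^32 ≡ 256^2 = 65536 ≡ 460 (mod 493)
11^64 ≡ 460^2 = 211600 ≡ 103 (mod 493)
123 = 64 + 32 + 16 + 8 + 2 + 1 in binary powers of 2.
So 11^123 ≡ 103 · 460 · 256 · 16 · 121 · 11 ≡ 97 (mod 493).
Squaring chain: 97 → 42; never reaches −1, so base 11 is a Miller–Rabin witness that 493 is composite.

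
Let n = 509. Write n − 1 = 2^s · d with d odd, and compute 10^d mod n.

509 − 1 = 508 = 2^2 · 127, so d = 127.
10^1 ≡ 10 (mod 509)
10^2 ≡ 10^2 = 100 ≡ 100 (mod 509)
10^4 ≡ 100^2 = 10000 ≡ 329 (mod 509)
10^8 ≡ 329^2 = 108241 ≡ 333 (mod 509)
10^16 ≡ 333^2 = 110889 ≡ 436 (mod 509)
10^32 ≡ 436^2 = 190096 ≡ 239 (mod 509)
10^64 ≡ 239^2 = 57121 ≡ 113 (mod 509)
127 = 64 + 32 + 16 + 8 + 4 + 2 + 1 in binary powers of 2.
So 10^127 ≡ 113 · 239 · 436 · 333 · 329 · 100 · 10 ≡ 208 (mod 509).
Squaring chain: 208 → 508; reaches −1, so base 10 does not prove 509 composite.

208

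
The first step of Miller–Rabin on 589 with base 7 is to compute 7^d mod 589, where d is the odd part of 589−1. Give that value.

589 − 1 = 588 = 2^2 · 147, so d = 147.
7^1 ≡ 7 (mod 589)
7^2 ≡ 7^2 = 49 ≡ 49 (mod 589)
7^4 ≡ 49^2 = 2401 ≡ 45 (mod 589)
7^8 ≡ 45^2 = 2025 ≡ 258 (mod 589)
7^16 ≡ 258^2 = 66564 ≡ 7 (mod 589)
7^32 ≡ 7^2 = 49 ≡ 49 (mod 589)
7^64 ≡ 49^2 = 2401 ≡ 45 (mod 589)
7^128 ≡ 45^2 = 2025 ≡ 258 (mod 589)
147 = 128 + 16 + 2 + 1 in binary powers of 2.
So 7^147 ≡ 258 · 7 · 49 · 7 ≡ 419 (mod 589).
Squaring chain: 419 → 39; never reaches −1, so base 7 is a Miller–Rabin witness that 589 is composite.

419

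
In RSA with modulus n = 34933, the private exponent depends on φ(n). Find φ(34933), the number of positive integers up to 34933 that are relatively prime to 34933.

34560

Factor: 34933 = 181 · 193.
φ(34933) = (181−1) · (193−1) = 180 · 192 = 34560.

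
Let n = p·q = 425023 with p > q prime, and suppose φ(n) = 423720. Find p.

661

φ(n) = (p−1)(q−1) = n − (p+q) + 1, so p + q = 425023 − 423720 + 1 = 1304.
p and q are the roots of t² − 1304t + 425023 = 0.
Discriminant: 1304² − 4·425023 = 1700416 − 1700092 = 324; √324 = 18.
q = (1304 − 18)/2 = 643, p = (1304 + 18)/2 = 661.
Check: 643 · 661 = 425023.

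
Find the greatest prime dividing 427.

427 = 7 · 61
61 is prime.
So 427 = 7 · 61; the largest prime factor is 61.

61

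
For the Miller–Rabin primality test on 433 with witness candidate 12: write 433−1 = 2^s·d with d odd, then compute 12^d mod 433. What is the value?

254

433 − 1 = 432 = 2^4 · 27, so d = 27.
12^1 ≡ 12 (mod 433)
12^2 ≡ 12^2 = 144 ≡ 144 (mod 433)
12^4 ≡ 144^2 = 20736 ≡ 385 (mod 433)
12^8 ≡ 385^2 = 148225 ≡ 139 (mod 433)
12^16 ≡ 139^2 = 19321 ≡ 269 (mod 433)
27 = 16 + 8 + 2 + 1 in binary powers of 2.
So 12^27 ≡ 269 · 139 · 144 · 12 ≡ 254 (mod 433).
Squaring chain: 254 → 432 → 1 → 1; reaches −1, so base 12 does not prove 433 composite.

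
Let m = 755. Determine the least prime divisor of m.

755 is odd.
Digit sum 17, not divisible by 3.
Ends in 5: divisible by 5.

5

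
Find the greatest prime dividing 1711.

59

1711 = 29 · 59
59 is prime.
So 1711 = 29 · 59; the largest prime factor is 59.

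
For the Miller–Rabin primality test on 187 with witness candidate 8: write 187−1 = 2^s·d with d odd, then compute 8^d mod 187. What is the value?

187 − 1 = 186 = 2^1 · 93, so d = 93.
8^1 ≡ 8 (mod 187)
8^2 ≡ 8^2 = 64 ≡ 64 (mod 187)
8^4 ≡ 64^2 = 4096 ≡ 169 (mod 187)
8^8 ≡ 169^2 = 28561 ≡ 137 (mod 187)
8^16 ≡ 137^2 = 18769 ≡ 69 (mod 187)
8^32 ≡ 69^2 = 4761 ≡ 86 (mod 187)
8^64 ≡ 86^2 = 7396 ≡ 103 (mod 187)
93 = 64 + 16 + 8 + 4 + 1 in binary powers of 2.
So 8^93 ≡ 103 · 69 · 137 · 169 · 8 ≡ 94 (mod 187).
Squaring chain: 94; never reaches −1, so base 8 is a Miller–Rabin witness that 187 is composite.

94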